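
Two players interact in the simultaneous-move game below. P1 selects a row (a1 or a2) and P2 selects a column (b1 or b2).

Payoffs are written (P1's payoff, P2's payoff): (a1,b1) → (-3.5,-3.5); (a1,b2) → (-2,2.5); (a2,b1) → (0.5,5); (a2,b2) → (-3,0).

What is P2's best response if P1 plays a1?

Against a1, P2 earns -3.5 from b1 and 2.5 from b2.
So b2 is the best response.

b2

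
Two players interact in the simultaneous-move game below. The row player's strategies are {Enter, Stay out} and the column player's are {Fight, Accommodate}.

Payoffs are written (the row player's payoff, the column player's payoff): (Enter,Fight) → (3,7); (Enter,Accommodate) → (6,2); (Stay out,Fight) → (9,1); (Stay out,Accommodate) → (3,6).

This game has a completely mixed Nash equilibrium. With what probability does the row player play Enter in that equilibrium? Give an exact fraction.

Let x be the probability that the row player plays Enter. In a completely mixed equilibrium, the column player must be indifferent between Fight and Accommodate.
The column player's expected payoff from Fight is 7x + (1−x); from Accommodate it is 2x + 6(1−x).
Setting these equal: 6x + 1 = −4x + 6, so x = 1/2.

1/2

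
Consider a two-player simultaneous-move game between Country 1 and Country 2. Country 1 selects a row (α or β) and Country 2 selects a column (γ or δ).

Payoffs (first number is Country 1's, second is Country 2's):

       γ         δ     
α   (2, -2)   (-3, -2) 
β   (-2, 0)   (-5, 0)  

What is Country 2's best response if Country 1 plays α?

Against α, Country 2 earns -2 from γ and -2 from δ.
So either strategy is a best response.

either — both γ and δ are best responses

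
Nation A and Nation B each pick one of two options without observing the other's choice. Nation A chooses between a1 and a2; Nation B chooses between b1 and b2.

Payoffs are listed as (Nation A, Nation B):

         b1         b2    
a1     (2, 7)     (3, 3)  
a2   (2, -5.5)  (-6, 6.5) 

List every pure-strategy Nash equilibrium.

(a1, b1)

(a1, b1): Nation A gets 2 ≥ 2 from a2, and Nation B gets 7 ≥ 3 from b2 — Nash equilibrium.
(a1, b2): Nation B prefers b1 (7 > 3) — not an equilibrium.
(a2, b1): Nation B prefers b2 (6.5 > -5.5) — not an equilibrium.
(a2, b2): Nation A prefers a1 (3 > -6) — not an equilibrium.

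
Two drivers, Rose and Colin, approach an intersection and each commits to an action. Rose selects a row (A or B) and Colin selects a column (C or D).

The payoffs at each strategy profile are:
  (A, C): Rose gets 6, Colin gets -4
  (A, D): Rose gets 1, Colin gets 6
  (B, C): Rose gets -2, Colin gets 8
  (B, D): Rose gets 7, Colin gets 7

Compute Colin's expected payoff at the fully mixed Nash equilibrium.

First find x, the probability Rose plays A, from Colin's indifference between C and D: −4x + 8(1−x) = 6x + 7(1−x), giving x = 1/11.
Since Colin is indifferent in equilibrium, Colin's expected payoff equals the payoff from either column against (1/11, 10/11). Using C: −4(1/11) + 8(10/11) = 76/11.

76/11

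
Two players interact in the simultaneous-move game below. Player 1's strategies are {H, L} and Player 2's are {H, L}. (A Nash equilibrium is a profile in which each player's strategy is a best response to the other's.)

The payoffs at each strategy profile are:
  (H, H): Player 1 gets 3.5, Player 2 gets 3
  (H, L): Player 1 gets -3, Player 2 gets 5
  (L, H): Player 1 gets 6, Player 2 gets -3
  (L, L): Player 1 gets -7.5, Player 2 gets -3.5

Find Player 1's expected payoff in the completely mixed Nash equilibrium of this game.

33/28

First find y, the probability Player 2 plays H, from Player 1's indifference between H and L: 3.5y − 3(1−y) = 6y − 7.5(1−y), giving y = 9/14.
Since Player 1 is indifferent in equilibrium, Player 1's expected payoff equals the payoff from either row against (9/14, 5/14). Using H: 3.5(9/14) − 3(5/14) = 33/28.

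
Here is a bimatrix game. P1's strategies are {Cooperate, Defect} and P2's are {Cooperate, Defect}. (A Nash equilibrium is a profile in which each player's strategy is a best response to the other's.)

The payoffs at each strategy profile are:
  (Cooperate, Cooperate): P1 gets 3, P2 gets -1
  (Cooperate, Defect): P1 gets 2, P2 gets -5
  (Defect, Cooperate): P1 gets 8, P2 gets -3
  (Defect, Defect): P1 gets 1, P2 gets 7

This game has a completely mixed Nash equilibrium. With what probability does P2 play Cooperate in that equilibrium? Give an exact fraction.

Let q be the probability that P2 plays Cooperate. In a completely mixed equilibrium, P1 must be indifferent between Cooperate and Defect.
P1's expected payoff from Cooperate is 3q + 2(1−q); from Defect it is 8q + (1−q).
Setting these equal: q + 2 = 7q + 1, so q = 1/6.

1/6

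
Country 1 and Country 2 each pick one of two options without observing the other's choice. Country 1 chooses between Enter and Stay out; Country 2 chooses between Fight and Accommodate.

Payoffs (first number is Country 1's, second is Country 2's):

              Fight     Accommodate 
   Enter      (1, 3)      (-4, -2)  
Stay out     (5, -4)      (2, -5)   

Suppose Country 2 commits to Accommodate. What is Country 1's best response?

Stay out

Against Accommodate, Country 1 earns -4 from Enter and 2 from Stay out.
So Stay out is the best response.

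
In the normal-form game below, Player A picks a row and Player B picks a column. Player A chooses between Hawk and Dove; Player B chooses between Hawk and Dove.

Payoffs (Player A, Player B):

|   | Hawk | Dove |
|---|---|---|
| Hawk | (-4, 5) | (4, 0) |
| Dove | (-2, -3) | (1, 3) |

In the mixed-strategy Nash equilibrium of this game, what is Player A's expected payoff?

First find y, the probability Player B plays Hawk, from Player A's indifference between Hawk and Dove: −4y + 4(1−y) = −2y + (1−y), giving y = 3/5.
Since Player A is indifferent in equilibrium, Player A's expected payoff equals the payoff from either row against (3/5, 2/5). Using Hawk: −4(3/5) + 4(2/5) = -4/5.

-4/5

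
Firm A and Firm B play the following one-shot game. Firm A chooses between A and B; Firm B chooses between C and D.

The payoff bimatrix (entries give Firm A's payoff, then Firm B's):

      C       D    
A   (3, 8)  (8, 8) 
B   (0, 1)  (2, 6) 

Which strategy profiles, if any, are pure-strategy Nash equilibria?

(A, C): Firm A gets 3 ≥ 0 from B, and Firm B gets 8 ≥ 8 from D — Nash equilibrium.
(A, D): Firm A gets 8 ≥ 2 from B, and Firm B gets 8 ≥ 8 from C — Nash equilibrium.
(B, C): Firm A prefers A (3 > 0); Firm B prefers D (6 > 1) — not an equilibrium.
(B, D): Firm A prefers A (8 > 2) — not an equilibrium.

(A, C) and (A, D)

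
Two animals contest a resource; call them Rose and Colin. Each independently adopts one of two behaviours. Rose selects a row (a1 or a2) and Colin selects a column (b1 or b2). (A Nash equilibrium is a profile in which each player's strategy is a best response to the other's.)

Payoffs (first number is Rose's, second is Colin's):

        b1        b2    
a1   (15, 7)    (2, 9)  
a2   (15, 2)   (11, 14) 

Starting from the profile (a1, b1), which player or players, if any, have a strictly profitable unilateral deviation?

Rose at (a1, b1) earns 15; deviating to a2 yields 15 — not better.
Colin earns 7; deviating to b2 yields 9 — a strict improvement.
Only Colin has a strictly profitable deviation.

Colin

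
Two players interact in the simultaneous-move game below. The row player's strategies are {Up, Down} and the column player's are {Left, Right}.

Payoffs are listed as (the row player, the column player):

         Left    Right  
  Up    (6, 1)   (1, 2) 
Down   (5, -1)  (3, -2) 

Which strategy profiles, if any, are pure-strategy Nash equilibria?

none

(Up, Left): the column player prefers Right (2 > 1) — not an equilibrium.
(Up, Right): the row player prefers Down (3 > 1) — not an equilibrium.
(Down, Left): the row player prefers Up (6 > 5) — not an equilibrium.
(Down, Right): the column player prefers Left (-1 > -2) — not an equilibrium.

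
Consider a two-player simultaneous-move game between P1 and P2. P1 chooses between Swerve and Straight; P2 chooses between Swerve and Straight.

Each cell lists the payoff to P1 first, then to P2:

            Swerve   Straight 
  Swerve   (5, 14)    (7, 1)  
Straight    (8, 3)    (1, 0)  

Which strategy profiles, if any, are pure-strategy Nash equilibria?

(Straight, Swerve)

(Swerve, Swerve): P1 prefers Straight (8 > 5) — not an equilibrium.
(Swerve, Straight): P2 prefers Swerve (14 > 1) — not an equilibrium.
(Straight, Swerve): P1 gets 8 ≥ 5 from Swerve, and P2 gets 3 ≥ 0 from Straight — Nash equilibrium.
(Straight, Straight): P1 prefers Swerve (7 > 1); P2 prefers Swerve (3 > 0) — not an equilibrium.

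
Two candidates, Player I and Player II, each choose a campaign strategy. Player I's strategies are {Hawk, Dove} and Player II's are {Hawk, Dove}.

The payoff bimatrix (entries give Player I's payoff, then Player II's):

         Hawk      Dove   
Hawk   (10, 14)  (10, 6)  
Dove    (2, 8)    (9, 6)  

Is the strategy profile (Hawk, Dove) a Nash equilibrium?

At (Hawk, Dove), Player I earns 10; switching to Dove would give 9, so Player I has no profitable deviation.
Player II earns 6; switching to Hawk would give 14, so Player II would deviate.
Since at least one player can profitably deviate, this is not a Nash equilibrium.

No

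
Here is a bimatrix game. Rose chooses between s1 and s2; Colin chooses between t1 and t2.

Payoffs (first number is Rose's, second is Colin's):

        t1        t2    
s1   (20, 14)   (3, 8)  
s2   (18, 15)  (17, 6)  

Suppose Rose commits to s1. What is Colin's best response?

Against s1, Colin earns 14 from t1 and 8 from t2.
So t1 is the best response.

t1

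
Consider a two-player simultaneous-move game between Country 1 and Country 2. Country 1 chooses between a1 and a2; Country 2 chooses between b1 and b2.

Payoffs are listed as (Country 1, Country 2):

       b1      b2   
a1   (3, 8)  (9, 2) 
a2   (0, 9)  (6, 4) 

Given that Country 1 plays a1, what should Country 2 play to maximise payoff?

Against a1, Country 2 earns 8 from b1 and 2 from b2.
So b1 is the best response.

b1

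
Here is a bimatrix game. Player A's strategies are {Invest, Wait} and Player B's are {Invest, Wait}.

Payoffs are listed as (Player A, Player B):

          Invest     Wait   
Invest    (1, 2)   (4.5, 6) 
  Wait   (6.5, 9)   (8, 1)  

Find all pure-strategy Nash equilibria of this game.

(Invest, Invest): Player A prefers Wait (6.5 > 1); Player B prefers Wait (6 > 2) — not an equilibrium.
(Invest, Wait): Player A prefers Wait (8 > 4.5) — not an equilibrium.
(Wait, Invest): Player A gets 6.5 ≥ 1 from Invest, and Player B gets 9 ≥ 1 from Wait — Nash equilibrium.
(Wait, Wait): Player B prefers Invest (9 > 1) — not an equilibrium.

(Wait, Invest)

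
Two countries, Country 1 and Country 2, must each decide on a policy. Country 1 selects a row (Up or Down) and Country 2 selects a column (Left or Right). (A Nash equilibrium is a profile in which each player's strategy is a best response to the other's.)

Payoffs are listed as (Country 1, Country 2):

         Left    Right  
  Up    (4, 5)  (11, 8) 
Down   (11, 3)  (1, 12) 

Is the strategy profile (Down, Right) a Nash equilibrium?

At (Down, Right), Country 1 earns 1; switching to Up would give 11, so Country 1 would deviate.
Country 2 earns 12; switching to Left would give 3, so Country 2 has no profitable deviation.
Since at least one player can profitably deviate, this is not a Nash equilibrium.

No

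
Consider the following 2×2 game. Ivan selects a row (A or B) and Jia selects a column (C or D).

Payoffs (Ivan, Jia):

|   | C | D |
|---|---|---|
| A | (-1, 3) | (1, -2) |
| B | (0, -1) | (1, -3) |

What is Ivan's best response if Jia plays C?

B

Against C, Ivan earns -1 from A and 0 from B.
So B is the best response.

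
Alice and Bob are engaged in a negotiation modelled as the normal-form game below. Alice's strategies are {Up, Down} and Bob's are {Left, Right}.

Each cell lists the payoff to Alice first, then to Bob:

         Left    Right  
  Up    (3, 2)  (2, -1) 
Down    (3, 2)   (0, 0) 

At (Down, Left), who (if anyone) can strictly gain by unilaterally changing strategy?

Alice at (Down, Left) earns 3; deviating to Up yields 3 — not better.
Bob earns 2; deviating to Right yields 0 — not better.
Neither player can strictly improve; the profile is a Nash equilibrium.

Neither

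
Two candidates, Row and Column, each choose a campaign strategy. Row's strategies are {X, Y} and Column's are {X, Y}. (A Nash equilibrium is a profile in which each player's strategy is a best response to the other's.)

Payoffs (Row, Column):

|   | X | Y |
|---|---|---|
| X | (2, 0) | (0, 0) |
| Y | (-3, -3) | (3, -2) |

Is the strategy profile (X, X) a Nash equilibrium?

Yes

At (X, X), Row earns 2; switching to Y would give -3, so Row has no profitable deviation.
Column earns 0; switching to Y would give 0, so Column has no profitable deviation.
Neither player can gain by a unilateral deviation, so this profile is a Nash equilibrium.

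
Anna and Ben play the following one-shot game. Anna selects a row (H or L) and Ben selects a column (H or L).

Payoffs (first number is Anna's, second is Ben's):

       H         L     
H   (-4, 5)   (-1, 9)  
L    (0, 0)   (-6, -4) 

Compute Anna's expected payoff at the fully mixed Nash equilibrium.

First find y, the probability Ben plays H, from Anna's indifference between H and L: −4y − (1−y) = −6(1−y), giving y = 5/9.
Since Anna is indifferent in equilibrium, Anna's expected payoff equals the payoff from either row against (5/9, 4/9). Using H: −4(5/9) − (4/9) = -8/3.

-8/3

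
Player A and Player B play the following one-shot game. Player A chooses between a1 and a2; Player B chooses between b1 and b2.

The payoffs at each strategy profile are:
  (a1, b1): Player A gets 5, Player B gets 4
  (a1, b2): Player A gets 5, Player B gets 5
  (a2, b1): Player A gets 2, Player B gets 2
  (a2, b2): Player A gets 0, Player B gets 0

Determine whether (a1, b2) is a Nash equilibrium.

At (a1, b2), Player A earns 5; switching to a2 would give 0, so Player A has no profitable deviation.
Player B earns 5; switching to b1 would give 4, so Player B has no profitable deviation.
Neither player can gain by a unilateral deviation, so this profile is a Nash equilibrium.

Yes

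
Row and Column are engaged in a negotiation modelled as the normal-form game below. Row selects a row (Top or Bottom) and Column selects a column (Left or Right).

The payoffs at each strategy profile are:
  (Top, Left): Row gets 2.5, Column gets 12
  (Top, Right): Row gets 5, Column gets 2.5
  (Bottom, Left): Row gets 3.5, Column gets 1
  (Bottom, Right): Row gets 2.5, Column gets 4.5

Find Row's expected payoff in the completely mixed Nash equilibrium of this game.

First find y, the probability Column plays Left, from Row's indifference between Top and Bottom: 2.5y + 5(1−y) = 3.5y + 2.5(1−y), giving y = 5/7.
Since Row is indifferent in equilibrium, Row's expected payoff equals the payoff from either row against (5/7, 2/7). Using Top: 2.5(5/7) + 5(2/7) = 45/14.

45/14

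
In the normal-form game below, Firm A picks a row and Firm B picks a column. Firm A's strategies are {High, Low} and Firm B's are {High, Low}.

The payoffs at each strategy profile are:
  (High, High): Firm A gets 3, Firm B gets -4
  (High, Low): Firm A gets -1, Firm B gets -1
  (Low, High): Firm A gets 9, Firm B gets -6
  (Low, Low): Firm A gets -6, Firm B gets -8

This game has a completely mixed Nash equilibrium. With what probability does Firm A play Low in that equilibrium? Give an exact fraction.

Let r be the probability that Firm A plays High. In a completely mixed equilibrium, Firm B must be indifferent between High and Low.
Firm B's expected payoff from High is −4r − 6(1−r); from Low it is −r − 8(1−r).
Setting these equal: 2r − 6 = 7r − 8, so r = 2/5.
Therefore Firm A plays Low with probability 1 − 2/5 = 3/5.

3/5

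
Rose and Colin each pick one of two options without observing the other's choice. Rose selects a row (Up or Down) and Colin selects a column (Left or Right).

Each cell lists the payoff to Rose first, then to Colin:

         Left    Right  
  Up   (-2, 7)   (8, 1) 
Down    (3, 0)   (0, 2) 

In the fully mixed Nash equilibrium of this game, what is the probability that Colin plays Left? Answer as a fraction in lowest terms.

8/13

Let q be the probability that Colin plays Left. In a completely mixed equilibrium, Rose must be indifferent between Up and Down.
Rose's expected payoff from Up is −2q + 8(1−q); from Down it is 3q.
Setting these equal: −10q + 8 = 3q, so q = 8/13.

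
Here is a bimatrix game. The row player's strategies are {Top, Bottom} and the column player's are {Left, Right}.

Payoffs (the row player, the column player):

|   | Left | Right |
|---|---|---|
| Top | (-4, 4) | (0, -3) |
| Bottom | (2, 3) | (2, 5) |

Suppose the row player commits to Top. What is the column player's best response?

Left

Against Top, the column player earns 4 from Left and -3 from Right.
So Left is the best response.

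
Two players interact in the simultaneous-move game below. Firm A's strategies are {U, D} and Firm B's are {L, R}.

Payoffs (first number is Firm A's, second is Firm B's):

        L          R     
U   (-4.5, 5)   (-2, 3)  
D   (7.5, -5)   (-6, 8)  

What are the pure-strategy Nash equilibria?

(U, L): Firm A prefers D (7.5 > -4.5) — not an equilibrium.
(U, R): Firm B prefers L (5 > 3) — not an equilibrium.
(D, L): Firm B prefers R (8 > -5) — not an equilibrium.
(D, R): Firm A prefers U (-2 > -6) — not an equilibrium.

none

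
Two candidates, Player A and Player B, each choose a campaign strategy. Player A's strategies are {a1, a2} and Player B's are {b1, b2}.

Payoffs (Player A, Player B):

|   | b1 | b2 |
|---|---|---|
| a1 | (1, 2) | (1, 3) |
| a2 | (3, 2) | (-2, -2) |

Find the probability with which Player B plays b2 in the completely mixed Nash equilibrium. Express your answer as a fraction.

2/5

Let c be the probability that Player B plays b1. In a completely mixed equilibrium, Player A must be indifferent between a1 and a2.
Player A's expected payoff from a1 is c + (1−c); from a2 it is 3c − 2(1−c).
Setting these equal: 1 = 5c − 2, so c = 3/5.
Therefore Player B plays b2 with probability 1 − 3/5 = 2/5.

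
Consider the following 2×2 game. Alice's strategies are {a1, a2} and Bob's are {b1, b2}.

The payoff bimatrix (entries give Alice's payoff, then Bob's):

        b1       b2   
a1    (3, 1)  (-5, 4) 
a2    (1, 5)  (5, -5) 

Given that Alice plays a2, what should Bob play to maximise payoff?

b1

Against a2, Bob earns 5 from b1 and -5 from b2.
So b1 is the best response.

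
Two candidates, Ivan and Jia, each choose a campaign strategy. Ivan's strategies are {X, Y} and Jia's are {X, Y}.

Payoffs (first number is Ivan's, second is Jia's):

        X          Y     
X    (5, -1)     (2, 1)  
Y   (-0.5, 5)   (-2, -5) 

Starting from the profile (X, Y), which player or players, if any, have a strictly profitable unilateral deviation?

Ivan at (X, Y) earns 2; deviating to Y yields -2 — not better.
Jia earns 1; deviating to X yields -1 — not better.
Neither player can strictly improve; the profile is a Nash equilibrium.

Neither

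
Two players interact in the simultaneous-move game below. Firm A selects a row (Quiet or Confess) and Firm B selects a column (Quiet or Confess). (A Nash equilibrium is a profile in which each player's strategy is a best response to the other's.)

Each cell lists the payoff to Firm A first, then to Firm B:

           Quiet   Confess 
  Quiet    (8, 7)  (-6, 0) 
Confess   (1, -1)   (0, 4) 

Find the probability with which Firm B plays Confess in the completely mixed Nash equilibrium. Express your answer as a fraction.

7/13

Let y be the probability that Firm B plays Quiet. In a completely mixed equilibrium, Firm A must be indifferent between Quiet and Confess.
Firm A's expected payoff from Quiet is 8y − 6(1−y); from Confess it is y.
Setting these equal: 14y − 6 = y, so y = 6/13.
Therefore Firm B plays Confess with probability 1 − 6/13 = 7/13.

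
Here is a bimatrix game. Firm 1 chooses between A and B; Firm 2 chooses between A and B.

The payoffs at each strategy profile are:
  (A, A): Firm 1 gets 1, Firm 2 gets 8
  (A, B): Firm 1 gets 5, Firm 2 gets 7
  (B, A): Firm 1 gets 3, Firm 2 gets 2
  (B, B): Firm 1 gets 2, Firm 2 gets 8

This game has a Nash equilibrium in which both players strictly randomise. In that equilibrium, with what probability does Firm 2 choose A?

3/5

Let q be the probability that Firm 2 plays A. In a completely mixed equilibrium, Firm 1 must be indifferent between A and B.
Firm 1's expected payoff from A is q + 5(1−q); from B it is 3q + 2(1−q).
Setting these equal: −4q + 5 = q + 2, so q = 3/5.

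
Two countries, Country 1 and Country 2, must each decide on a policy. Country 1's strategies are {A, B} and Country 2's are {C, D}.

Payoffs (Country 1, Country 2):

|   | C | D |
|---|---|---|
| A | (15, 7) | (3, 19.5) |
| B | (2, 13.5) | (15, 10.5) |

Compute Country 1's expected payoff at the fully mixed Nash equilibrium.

First find y, the probability Country 2 plays C, from Country 1's indifference between A and B: 15y + 3(1−y) = 2y + 15(1−y), giving y = 12/25.
Since Country 1 is indifferent in equilibrium, Country 1's expected payoff equals the payoff from either row against (12/25, 13/25). Using A: 15(12/25) + 3(13/25) = 219/25.

219/25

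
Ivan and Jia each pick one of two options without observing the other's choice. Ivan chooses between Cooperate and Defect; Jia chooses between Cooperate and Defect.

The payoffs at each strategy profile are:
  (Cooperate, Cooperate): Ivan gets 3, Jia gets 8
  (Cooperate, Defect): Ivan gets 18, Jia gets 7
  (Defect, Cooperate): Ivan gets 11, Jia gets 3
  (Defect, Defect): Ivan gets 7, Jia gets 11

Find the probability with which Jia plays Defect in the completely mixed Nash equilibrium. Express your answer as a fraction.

8/19

Let q be the probability that Jia plays Cooperate. In a completely mixed equilibrium, Ivan must be indifferent between Cooperate and Defect.
Ivan's expected payoff from Cooperate is 3q + 18(1−q); from Defect it is 11q + 7(1−q).
Setting these equal: −15q + 18 = 4q + 7, so q = 11/19.
Therefore Jia plays Defect with probability 1 − 11/19 = 8/19.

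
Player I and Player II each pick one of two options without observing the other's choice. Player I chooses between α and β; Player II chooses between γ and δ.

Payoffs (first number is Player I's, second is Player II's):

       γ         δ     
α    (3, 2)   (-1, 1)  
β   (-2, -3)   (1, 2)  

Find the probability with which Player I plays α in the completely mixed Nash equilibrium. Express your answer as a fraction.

5/6

Let x be the probability that Player I plays α. In a completely mixed equilibrium, Player II must be indifferent between γ and δ.
Player II's expected payoff from γ is 2x − 3(1−x); from δ it is x + 2(1−x).
Setting these equal: 5x − 3 = −x + 2, so x = 5/6.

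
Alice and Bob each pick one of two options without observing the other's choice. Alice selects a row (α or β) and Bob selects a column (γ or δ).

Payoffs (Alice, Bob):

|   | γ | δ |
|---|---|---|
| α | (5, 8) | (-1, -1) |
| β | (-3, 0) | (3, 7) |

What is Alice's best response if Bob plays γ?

Against γ, Alice earns 5 from α and -3 from β.
So α is the best response.

α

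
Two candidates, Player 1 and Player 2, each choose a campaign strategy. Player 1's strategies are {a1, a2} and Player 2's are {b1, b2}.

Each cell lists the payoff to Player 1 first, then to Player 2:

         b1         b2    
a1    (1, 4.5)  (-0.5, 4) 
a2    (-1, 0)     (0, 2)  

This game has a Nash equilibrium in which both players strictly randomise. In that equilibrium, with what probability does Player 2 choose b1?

1/5

Let y be the probability that Player 2 plays b1. In a completely mixed equilibrium, Player 1 must be indifferent between a1 and a2.
Player 1's expected payoff from a1 is y − 0.5(1−y); from a2 it is −y.
Setting these equal: 1.5y − 0.5 = −y, so y = 1/5.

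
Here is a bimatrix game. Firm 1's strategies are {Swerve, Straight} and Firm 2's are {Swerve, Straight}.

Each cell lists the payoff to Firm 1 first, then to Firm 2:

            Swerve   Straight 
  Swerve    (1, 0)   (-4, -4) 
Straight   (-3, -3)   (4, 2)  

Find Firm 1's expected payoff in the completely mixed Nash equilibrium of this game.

First find y, the probability Firm 2 plays Swerve, from Firm 1's indifference between Swerve and Straight: y − 4(1−y) = −3y + 4(1−y), giving y = 2/3.
Since Firm 1 is indifferent in equilibrium, Firm 1's expected payoff equals the payoff from either row against (2/3, 1/3). Using Swerve: (2/3) − 4(1/3) = -2/3.

-2/3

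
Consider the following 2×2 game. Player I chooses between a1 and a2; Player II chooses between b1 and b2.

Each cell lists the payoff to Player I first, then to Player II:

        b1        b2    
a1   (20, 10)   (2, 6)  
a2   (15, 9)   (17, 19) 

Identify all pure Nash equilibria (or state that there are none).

(a1, b1): Player I gets 20 ≥ 15 from a2, and Player II gets 10 ≥ 6 from b2 — Nash equilibrium.
(a1, b2): Player I prefers a2 (17 > 2); Player II prefers b1 (10 > 6) — not an equilibrium.
(a2, b1): Player I prefers a1 (20 > 15); Player II prefers b2 (19 > 9) — not an equilibrium.
(a2, b2): Player I gets 17 ≥ 2 from a1, and Player II gets 19 ≥ 9 from b1 — Nash equilibrium.

(a1, b1) and (a2, b2)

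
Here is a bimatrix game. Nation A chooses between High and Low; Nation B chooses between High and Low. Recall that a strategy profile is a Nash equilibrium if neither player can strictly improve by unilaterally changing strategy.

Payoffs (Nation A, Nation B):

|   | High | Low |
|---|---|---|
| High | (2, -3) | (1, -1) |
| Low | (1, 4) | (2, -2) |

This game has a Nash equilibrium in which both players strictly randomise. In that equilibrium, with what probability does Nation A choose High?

Let r be the probability that Nation A plays High. In a completely mixed equilibrium, Nation B must be indifferent between High and Low.
Nation B's expected payoff from High is −3r + 4(1−r); from Low it is −r − 2(1−r).
Setting these equal: −7r + 4 = r − 2, so r = 3/4.

3/4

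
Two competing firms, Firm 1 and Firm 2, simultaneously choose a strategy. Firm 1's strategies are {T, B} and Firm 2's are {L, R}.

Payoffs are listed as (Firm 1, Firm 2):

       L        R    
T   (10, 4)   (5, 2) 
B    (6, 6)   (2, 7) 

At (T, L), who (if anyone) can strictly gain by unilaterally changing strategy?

Neither

Firm 1 at (T, L) earns 10; deviating to B yields 6 — not better.
Firm 2 earns 4; deviating to R yields 2 — not better.
Neither player can strictly improve; the profile is a Nash equilibrium.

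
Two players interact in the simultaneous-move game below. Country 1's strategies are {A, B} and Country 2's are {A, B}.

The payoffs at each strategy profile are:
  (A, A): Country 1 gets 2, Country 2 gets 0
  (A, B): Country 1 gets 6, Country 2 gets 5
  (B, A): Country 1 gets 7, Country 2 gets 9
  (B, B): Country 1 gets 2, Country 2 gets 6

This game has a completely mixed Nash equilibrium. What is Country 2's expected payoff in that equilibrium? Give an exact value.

45/8

First find p, the probability Country 1 plays A, from Country 2's indifference between A and B: 9(1−p) = 5p + 6(1−p), giving p = 3/8.
Since Country 2 is indifferent in equilibrium, Country 2's expected payoff equals the payoff from either column against (3/8, 5/8). Using A: 9(5/8) = 45/8.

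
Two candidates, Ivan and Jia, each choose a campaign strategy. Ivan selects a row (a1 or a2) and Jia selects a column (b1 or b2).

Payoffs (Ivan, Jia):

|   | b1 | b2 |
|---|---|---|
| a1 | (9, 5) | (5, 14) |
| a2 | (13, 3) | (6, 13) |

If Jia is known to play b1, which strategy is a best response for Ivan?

a2

Against b1, Ivan earns 9 from a1 and 13 from a2.
So a2 is the best response.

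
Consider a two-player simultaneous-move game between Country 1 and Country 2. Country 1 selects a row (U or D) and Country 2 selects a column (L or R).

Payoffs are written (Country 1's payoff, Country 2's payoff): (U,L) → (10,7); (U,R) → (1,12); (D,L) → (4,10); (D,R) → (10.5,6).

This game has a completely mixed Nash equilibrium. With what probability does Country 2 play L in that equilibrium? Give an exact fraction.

Let q be the probability that Country 2 plays L. In a completely mixed equilibrium, Country 1 must be indifferent between U and D.
Country 1's expected payoff from U is 10q + (1−q); from D it is 4q + 10.5(1−q).
Setting these equal: 9q + 1 = −6.5q + 10.5, so q = 19/31.

19/31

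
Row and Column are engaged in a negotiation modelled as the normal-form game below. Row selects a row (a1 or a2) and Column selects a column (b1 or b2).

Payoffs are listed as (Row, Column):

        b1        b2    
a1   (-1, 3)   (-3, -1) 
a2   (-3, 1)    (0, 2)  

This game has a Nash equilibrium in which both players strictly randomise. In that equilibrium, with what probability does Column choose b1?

Let y be the probability that Column plays b1. In a completely mixed equilibrium, Row must be indifferent between a1 and a2.
Row's expected payoff from a1 is −y − 3(1−y); from a2 it is −3y.
Setting these equal: 2y − 3 = −3y, so y = 3/5.

3/5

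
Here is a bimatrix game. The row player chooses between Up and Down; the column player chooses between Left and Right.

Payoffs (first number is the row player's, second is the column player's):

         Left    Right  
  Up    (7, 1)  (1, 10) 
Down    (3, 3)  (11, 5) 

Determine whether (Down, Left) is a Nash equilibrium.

No

At (Down, Left), the row player earns 3; switching to Up would give 7, so the row player would deviate.
The column player earns 3; switching to Right would give 5, so the column player would deviate.
Since at least one player can profitably deviate, this is not a Nash equilibrium.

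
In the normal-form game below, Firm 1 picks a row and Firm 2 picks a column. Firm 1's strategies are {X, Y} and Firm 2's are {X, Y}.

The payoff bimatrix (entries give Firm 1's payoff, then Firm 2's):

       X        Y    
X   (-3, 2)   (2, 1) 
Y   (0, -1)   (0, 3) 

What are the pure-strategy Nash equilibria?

(X, X): Firm 1 prefers Y (0 > -3) — not an equilibrium.
(X, Y): Firm 2 prefers X (2 > 1) — not an equilibrium.
(Y, X): Firm 2 prefers Y (3 > -1) — not an equilibrium.
(Y, Y): Firm 1 prefers X (2 > 0) — not an equilibrium.

none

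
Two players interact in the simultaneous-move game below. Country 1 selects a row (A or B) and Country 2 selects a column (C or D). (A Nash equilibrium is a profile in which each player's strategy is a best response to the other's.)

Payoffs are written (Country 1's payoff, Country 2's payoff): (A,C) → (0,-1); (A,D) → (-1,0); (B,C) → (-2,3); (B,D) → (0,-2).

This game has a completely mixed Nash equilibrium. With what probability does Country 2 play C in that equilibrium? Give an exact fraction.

1/3

Let y be the probability that Country 2 plays C. In a completely mixed equilibrium, Country 1 must be indifferent between A and B.
Country 1's expected payoff from A is −(1−y); from B it is −2y.
Setting these equal: y − 1 = −2y, so y = 1/3.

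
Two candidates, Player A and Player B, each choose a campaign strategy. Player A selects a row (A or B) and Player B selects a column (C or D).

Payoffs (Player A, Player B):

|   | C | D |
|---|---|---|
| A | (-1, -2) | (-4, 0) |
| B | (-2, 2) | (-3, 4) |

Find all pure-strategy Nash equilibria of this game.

(A, C): Player B prefers D (0 > -2) — not an equilibrium.
(A, D): Player A prefers B (-3 > -4) — not an equilibrium.
(B, C): Player A prefers A (-1 > -2); Player B prefers D (4 > 2) — not an equilibrium.
(B, D): Player A gets -3 ≥ -4 from A, and Player B gets 4 ≥ 2 from C — Nash equilibrium.

(B, D)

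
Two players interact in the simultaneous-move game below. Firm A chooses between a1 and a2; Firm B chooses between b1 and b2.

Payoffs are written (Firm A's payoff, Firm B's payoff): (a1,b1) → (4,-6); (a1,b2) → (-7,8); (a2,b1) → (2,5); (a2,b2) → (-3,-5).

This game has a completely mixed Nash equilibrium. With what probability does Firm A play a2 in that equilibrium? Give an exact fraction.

7/12

Let r be the probability that Firm A plays a1. In a completely mixed equilibrium, Firm B must be indifferent between b1 and b2.
Firm B's expected payoff from b1 is −6r + 5(1−r); from b2 it is 8r − 5(1−r).
Setting these equal: −11r + 5 = 13r − 5, so r = 5/12.
Therefore Firm A plays a2 with probability 1 − 5/12 = 7/12.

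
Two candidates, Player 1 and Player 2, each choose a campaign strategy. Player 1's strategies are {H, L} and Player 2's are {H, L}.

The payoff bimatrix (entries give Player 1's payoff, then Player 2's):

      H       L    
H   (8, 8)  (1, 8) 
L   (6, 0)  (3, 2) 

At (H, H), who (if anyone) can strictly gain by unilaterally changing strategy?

Player 1 at (H, H) earns 8; deviating to L yields 6 — not better.
Player 2 earns 8; deviating to L yields 8 — not better.
Neither player can strictly improve; the profile is a Nash equilibrium.

Neither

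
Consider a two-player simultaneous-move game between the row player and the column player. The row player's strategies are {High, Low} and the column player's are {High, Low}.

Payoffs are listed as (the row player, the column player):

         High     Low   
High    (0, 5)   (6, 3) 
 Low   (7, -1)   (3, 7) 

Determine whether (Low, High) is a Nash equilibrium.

At (Low, High), the row player earns 7; switching to High would give 0, so the row player has no profitable deviation.
The column player earns -1; switching to Low would give 7, so the column player would deviate.
Since at least one player can profitably deviate, this is not a Nash equilibrium.

No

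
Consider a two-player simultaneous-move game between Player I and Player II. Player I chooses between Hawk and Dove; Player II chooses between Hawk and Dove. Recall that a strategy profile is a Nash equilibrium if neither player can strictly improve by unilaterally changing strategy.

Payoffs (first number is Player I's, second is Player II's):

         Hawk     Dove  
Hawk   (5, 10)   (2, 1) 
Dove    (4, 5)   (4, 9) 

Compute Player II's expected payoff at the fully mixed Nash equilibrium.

First find x, the probability Player I plays Hawk, from Player II's indifference between Hawk and Dove: 10x + 5(1−x) = x + 9(1−x), giving x = 4/13.
Since Player II is indifferent in equilibrium, Player II's expected payoff equals the payoff from either column against (4/13, 9/13). Using Hawk: 10(4/13) + 5(9/13) = 85/13.

85/13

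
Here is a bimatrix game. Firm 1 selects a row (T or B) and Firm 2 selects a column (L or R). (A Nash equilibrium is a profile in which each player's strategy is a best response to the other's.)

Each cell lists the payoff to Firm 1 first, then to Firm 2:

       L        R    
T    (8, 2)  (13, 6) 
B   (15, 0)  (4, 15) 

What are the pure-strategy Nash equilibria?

(T, L): Firm 1 prefers B (15 > 8); Firm 2 prefers R (6 > 2) — not an equilibrium.
(T, R): Firm 1 gets 13 ≥ 4 from B, and Firm 2 gets 6 ≥ 2 from L — Nash equilibrium.
(B, L): Firm 2 prefers R (15 > 0) — not an equilibrium.
(B, R): Firm 1 prefers T (13 > 4) — not an equilibrium.

(T, R)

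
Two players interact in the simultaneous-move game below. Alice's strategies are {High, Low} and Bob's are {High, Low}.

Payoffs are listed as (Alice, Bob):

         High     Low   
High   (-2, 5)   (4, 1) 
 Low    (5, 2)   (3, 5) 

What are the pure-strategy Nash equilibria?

(High, High): Alice prefers Low (5 > -2) — not an equilibrium.
(High, Low): Bob prefers High (5 > 1) — not an equilibrium.
(Low, High): Bob prefers Low (5 > 2) — not an equilibrium.
(Low, Low): Alice prefers High (4 > 3) — not an equilibrium.

none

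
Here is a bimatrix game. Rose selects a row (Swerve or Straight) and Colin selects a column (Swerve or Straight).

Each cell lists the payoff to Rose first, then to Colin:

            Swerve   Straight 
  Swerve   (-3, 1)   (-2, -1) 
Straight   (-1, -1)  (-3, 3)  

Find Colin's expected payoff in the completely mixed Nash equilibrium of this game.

1/3

First find p, the probability Rose plays Swerve, from Colin's indifference between Swerve and Straight: p − (1−p) = −p + 3(1−p), giving p = 2/3.
Since Colin is indifferent in equilibrium, Colin's expected payoff equals the payoff from either column against (2/3, 1/3). Using Swerve: (2/3) − (1/3) = 1/3.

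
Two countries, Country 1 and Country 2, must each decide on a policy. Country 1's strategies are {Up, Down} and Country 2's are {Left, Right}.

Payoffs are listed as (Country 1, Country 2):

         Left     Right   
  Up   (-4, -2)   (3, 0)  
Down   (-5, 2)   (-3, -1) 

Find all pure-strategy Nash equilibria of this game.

(Up, Right)

(Up, Left): Country 2 prefers Right (0 > -2) — not an equilibrium.
(Up, Right): Country 1 gets 3 ≥ -3 from Down, and Country 2 gets 0 ≥ -2 from Left — Nash equilibrium.
(Down, Left): Country 1 prefers Up (-4 > -5) — not an equilibrium.
(Down, Right): Country 1 prefers Up (3 > -3); Country 2 prefers Left (2 > -1) — not an equilibrium.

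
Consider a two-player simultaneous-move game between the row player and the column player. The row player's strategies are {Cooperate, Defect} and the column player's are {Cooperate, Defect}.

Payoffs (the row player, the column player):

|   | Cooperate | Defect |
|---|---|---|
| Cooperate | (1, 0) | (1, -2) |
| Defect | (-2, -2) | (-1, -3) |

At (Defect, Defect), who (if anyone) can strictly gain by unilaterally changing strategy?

Both

The row player at (Defect, Defect) earns -1; deviating to Cooperate yields 1 — a strict improvement.
The column player earns -3; deviating to Cooperate yields -2 — a strict improvement.
Both the row player and the column player have strictly profitable deviations.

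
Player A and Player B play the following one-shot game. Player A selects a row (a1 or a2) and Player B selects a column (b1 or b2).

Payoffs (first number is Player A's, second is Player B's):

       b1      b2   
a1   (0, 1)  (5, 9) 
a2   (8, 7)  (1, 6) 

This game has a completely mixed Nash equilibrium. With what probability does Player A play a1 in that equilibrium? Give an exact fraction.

1/9

Let r be the probability that Player A plays a1. In a completely mixed equilibrium, Player B must be indifferent between b1 and b2.
Player B's expected payoff from b1 is r + 7(1−r); from b2 it is 9r + 6(1−r).
Setting these equal: −6r + 7 = 3r + 6, so r = 1/9.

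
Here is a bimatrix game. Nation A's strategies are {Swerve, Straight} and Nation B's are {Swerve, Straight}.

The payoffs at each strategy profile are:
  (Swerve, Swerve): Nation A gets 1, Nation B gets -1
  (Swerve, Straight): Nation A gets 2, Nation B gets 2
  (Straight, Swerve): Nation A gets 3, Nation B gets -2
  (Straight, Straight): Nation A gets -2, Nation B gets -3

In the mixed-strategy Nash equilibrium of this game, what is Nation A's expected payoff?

4/3

First find y, the probability Nation B plays Swerve, from Nation A's indifference between Swerve and Straight: y + 2(1−y) = 3y − 2(1−y), giving y = 2/3.
Since Nation A is indifferent in equilibrium, Nation A's expected payoff equals the payoff from either row against (2/3, 1/3). Using Swerve: (2/3) + 2(1/3) = 4/3.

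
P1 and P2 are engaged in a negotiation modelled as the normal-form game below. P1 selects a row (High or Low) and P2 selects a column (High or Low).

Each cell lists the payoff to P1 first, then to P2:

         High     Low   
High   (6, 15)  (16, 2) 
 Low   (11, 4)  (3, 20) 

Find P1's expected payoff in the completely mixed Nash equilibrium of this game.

79/9

First find y, the probability P2 plays High, from P1's indifference between High and Low: 6y + 16(1−y) = 11y + 3(1−y), giving y = 13/18.
Since P1 is indifferent in equilibrium, P1's expected payoff equals the payoff from either row against (13/18, 5/18). Using High: 6(13/18) + 16(5/18) = 79/9.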